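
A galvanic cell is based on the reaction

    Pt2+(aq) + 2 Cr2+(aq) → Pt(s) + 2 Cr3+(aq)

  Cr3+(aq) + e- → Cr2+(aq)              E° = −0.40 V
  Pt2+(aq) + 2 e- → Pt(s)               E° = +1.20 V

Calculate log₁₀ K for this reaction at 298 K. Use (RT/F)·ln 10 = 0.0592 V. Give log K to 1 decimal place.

log K = 54.1

The Pt²⁺/Pt couple is reduced (cathode); E°cell = +1.20 − (−0.40) = +1.60 V with n = 2.
At equilibrium E = 0, so log K = nE°cell / 0.0592 = (2)(+1.60) / 0.0592 = 54.1.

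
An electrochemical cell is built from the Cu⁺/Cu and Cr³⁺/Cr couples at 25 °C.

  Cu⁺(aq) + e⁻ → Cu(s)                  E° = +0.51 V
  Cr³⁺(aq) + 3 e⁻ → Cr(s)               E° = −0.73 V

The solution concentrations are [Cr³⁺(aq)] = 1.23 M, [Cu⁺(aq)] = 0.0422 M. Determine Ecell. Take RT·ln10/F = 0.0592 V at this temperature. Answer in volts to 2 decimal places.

+1.16 V

The Cu⁺/Cu couple has the more positive E°, so it is the cathode; Cr³⁺/Cr is the anode.
E°cell = +0.51 − (−0.73) = +1.24 V, with n = 3 electrons transferred.
For the overall reaction 3 Cu⁺(aq) + Cr(s) → 3 Cu(s) + Cr³⁺(aq), Q = [Cr³⁺(aq)] / [Cu⁺(aq)]^3 = 1.64×10^4, giving log Q = 4.214.
By the Nernst equation, E = +1.24 − (0.0592/3)·(4.214) = +1.16 V.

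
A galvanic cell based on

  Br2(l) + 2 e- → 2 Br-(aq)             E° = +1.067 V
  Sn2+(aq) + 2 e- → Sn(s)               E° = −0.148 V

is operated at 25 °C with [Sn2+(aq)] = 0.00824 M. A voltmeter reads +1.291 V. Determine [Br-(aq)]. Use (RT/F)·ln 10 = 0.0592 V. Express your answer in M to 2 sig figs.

0.57 M

The Br₂/Br⁻ couple has the larger reduction potential, so it is the cathode: E°cell = +1.067 − (−0.148) = +1.215 V and n = 2.
Rearranging E = E° − (0.0592/n)·log Q gives log Q = 2(+1.215 − (+1.291))/0.0592 = −2.568.
Balancing electrons gives Br2(l) + Sn(s) → 2 Br-(aq) + Sn2+(aq); thus Q = [Br-(aq)]^2·[Sn2+(aq)].
Isolating [Br-(aq)] in Q = 10^{−2.568} yields log [Br-(aq)] = −0.242, i.e. 0.57 M.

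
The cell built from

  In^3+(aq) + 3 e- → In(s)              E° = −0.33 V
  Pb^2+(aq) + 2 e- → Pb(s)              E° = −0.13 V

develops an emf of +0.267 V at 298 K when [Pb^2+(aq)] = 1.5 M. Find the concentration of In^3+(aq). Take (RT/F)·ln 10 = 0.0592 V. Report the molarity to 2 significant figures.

The Pb²⁺/Pb couple has the larger reduction potential, so it is the cathode: E°cell = −0.13 − (−0.33) = +0.20 V and n = 6.
From the Nernst equation, log Q = n(E° − E)/0.0592 = 6·(+0.20 − (+0.267))/0.0592 = −6.791.
Balancing electrons gives 3 Pb^2+(aq) + 2 In(s) → 3 Pb(s) + 2 In^3+(aq); thus Q = [In^3+(aq)]^2 / [Pb^2+(aq)]^3.
Substituting the known concentrations and solving, log [In^3+(aq)] = −3.131 and [In^3+(aq)] = 0.00074 M.

0.00074 M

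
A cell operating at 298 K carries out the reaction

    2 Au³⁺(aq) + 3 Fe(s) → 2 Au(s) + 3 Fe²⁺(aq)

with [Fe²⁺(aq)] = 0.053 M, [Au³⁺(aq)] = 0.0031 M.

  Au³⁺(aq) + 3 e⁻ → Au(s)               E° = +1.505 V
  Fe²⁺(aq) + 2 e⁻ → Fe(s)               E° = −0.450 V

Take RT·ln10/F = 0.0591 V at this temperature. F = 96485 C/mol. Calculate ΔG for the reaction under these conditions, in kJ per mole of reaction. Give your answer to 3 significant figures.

With Au³⁺/Au reduced at the cathode, E°cell = +1.505 − (−0.450) = +1.955 V and n = 6.
Here Q = [Fe²⁺(aq)]^3 / [Au³⁺(aq)]^2 = 15.5 (log Q = 1.190), giving E = +1.955 − (0.0591/6)·(1.190) = +1.9433 V.
ΔG = −nFE = −(6)(96485)(+1.9433) J/mol = −1120 kJ/mol.

−1120 kJ/mol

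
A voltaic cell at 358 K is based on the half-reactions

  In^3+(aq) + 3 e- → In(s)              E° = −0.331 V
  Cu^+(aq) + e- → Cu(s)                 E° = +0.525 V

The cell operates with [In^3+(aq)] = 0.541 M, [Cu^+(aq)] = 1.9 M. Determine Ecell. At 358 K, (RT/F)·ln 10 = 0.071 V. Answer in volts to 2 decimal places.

+0.88 V

Cu⁺/Cu is reduced (cathode, E° = +0.525 V) and In³⁺/In is oxidized (anode).
E°cell = +0.525 − (−0.331) = +0.856 V, with n = 3 electrons transferred.
The balanced reaction is 3 Cu^+(aq) + In(s) → 3 Cu(s) + In^3+(aq), so Q = [In^3+(aq)] / [Cu^+(aq)]^3 = 0.0789 and log Q = −1.103.
E = E° − (0.071/n)·log Q = +0.856 − (0.071/3)(−1.103) = +0.88 V.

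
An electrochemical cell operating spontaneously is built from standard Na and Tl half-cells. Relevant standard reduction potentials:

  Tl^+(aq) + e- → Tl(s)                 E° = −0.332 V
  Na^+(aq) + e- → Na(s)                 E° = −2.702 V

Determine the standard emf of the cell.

The Tl⁺/Tl couple has the higher E°, so Tl ion is reduced (cathode) and Na is oxidized (anode).
E°cell = E°(cathode) − E°(anode) = −0.332 − (−2.702) = +2.370 V.

+2.370 V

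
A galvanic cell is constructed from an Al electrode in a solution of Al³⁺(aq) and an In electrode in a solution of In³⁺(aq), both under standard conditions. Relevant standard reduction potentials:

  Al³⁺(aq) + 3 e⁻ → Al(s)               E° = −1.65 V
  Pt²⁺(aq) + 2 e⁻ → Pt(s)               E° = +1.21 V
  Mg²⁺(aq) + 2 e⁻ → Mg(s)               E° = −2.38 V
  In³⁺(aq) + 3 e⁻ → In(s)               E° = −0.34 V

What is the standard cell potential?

+1.31 V

The In³⁺/In couple has the higher E°, so In ion is reduced (cathode) and Al is oxidized (anode).
E°cell = E°(cathode) − E°(anode) = −0.34 − (−1.65) = +1.31 V.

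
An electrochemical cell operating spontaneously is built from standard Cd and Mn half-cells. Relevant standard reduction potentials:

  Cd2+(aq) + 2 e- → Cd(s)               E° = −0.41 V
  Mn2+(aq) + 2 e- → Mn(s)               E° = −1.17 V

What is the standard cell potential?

The Cd²⁺/Cd couple has the higher E°, so Cd ion is reduced (cathode) and Mn is oxidized (anode).
E°cell = E°(cathode) − E°(anode) = −0.41 − (−1.17) = +0.76 V.

+0.76 V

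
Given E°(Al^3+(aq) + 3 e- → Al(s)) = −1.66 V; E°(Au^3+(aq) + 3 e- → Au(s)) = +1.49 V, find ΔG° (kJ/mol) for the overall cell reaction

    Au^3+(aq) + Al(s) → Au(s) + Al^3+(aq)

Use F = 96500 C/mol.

−912 kJ/mol

In the reaction as written Au^3+(aq) is reduced, so the Au³⁺/Au couple is the cathode and Al³⁺/Al is the anode.
E°cell = +1.49 − (−1.66) = +3.15 V; balancing electrons gives n = 3.
ΔG° = −nFE°cell = −(3)(96500)(+3.15) J/mol = −912 kJ/mol.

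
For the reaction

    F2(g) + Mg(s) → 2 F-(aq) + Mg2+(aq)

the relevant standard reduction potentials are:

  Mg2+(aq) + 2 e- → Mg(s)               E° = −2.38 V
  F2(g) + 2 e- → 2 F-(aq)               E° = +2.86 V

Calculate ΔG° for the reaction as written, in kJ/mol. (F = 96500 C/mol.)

In the reaction as written F2(g) is reduced, so the F₂/F⁻ couple is the cathode and Mg²⁺/Mg is the anode.
E°cell = +2.86 − (−2.38) = +5.24 V; balancing electrons gives n = 2.
ΔG° = −nFE°cell = −(2)(96500)(+5.24) J/mol = −1011 kJ/mol.

−1011 kJ/mol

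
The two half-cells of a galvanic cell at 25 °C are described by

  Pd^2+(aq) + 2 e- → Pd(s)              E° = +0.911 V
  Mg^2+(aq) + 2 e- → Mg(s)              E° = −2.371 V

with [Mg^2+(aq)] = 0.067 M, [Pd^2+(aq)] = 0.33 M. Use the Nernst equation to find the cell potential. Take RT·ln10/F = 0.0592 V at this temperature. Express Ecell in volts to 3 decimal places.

+3.302 V

Since E°(Pd²⁺/Pd) > E°(Mg²⁺/Mg), Pd²⁺/Pd serves as the cathode.
E°cell = E°cat − E°an = +0.911 − (−2.371) = +3.282 V; n = 2.
The balanced reaction is Pd^2+(aq) + Mg(s) → Pd(s) + Mg^2+(aq), so Q = [Mg^2+(aq)] / [Pd^2+(aq)] = 0.203 and log Q = −0.692.
E = E° − (0.0592/n)·log Q = +3.282 − (0.0592/2)(−0.692) = +3.302 V.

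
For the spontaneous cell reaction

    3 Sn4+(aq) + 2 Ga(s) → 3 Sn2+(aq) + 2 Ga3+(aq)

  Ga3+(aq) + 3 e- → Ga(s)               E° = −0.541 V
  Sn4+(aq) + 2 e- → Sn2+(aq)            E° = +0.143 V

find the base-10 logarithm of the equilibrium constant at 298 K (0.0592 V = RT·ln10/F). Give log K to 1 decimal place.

The Sn⁴⁺/Sn²⁺ couple is reduced (cathode); E°cell = +0.143 − (−0.541) = +0.684 V with n = 6.
At equilibrium E = 0, so log K = nE°cell / 0.0592 = (6)(+0.684) / 0.0592 = 69.3.

log K = 69.3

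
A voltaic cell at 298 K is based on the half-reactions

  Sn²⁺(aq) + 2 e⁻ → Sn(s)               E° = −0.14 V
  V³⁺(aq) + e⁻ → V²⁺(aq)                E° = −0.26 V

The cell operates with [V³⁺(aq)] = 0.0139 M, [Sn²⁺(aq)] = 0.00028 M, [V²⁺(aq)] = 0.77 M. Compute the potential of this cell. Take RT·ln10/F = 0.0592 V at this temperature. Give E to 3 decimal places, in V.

+0.118 V

Sn²⁺/Sn is reduced (cathode, E° = −0.14 V) and V³⁺/V²⁺ is oxidized (anode).
E°cell = −0.14 − (−0.26) = +0.12 V, with n = 2 electrons transferred.
For the overall reaction Sn²⁺(aq) + 2 V²⁺(aq) → Sn(s) + 2 V³⁺(aq), Q = [V³⁺(aq)]^2 / ([Sn²⁺(aq)]·[V²⁺(aq)]^2) = 1.16, giving log Q = 0.066.
By the Nernst equation, E = +0.12 − (0.0592/2)·(0.066) = +0.118 V.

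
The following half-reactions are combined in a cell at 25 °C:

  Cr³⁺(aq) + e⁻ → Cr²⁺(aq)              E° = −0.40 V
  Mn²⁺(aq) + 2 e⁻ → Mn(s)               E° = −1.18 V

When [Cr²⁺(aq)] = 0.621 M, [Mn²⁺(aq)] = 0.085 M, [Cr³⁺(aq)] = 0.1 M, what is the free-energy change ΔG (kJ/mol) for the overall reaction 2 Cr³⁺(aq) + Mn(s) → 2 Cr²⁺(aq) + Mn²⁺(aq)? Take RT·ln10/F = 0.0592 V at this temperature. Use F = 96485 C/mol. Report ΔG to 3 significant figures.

−148 kJ/mol

The standard cell potential is −0.40 − (−1.18) = +0.78 V, with n = 2 electrons in the balanced equation.
The reaction quotient is ([Cr²⁺(aq)]^2·[Mn²⁺(aq)]) / [Cr³⁺(aq)]^2 = 3.28; by Nernst, E = +0.78 − (0.0592/2)(0.516) = +0.7647 V.
Then ΔG = −nFE = −2 × 96485 × +0.7647 J/mol = −148 kJ/mol.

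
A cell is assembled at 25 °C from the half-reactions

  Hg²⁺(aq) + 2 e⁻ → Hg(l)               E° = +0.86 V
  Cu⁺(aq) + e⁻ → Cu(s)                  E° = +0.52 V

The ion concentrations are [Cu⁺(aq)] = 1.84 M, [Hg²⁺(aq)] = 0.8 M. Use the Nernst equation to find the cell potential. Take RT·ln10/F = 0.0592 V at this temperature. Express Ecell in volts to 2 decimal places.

Since E°(Hg²⁺/Hg) > E°(Cu⁺/Cu), Hg²⁺/Hg serves as the cathode.
E°cell = E°cat − E°an = +0.86 − (+0.52) = +0.34 V; n = 2.
For the overall reaction Hg²⁺(aq) + 2 Cu(s) → Hg(l) + 2 Cu⁺(aq), Q = [Cu⁺(aq)]^2 / [Hg²⁺(aq)] = 4.23, giving log Q = 0.627.
Applying E = E° − (RT ln10/nF)·log Q gives +0.34 − (0.0592/2)(0.627) = +0.32 V.

+0.32 V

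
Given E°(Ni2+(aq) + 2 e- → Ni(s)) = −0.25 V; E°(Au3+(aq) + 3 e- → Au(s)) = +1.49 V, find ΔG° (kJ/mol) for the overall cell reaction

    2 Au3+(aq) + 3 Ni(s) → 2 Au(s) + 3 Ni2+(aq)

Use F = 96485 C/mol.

In the reaction as written Au3+(aq) is reduced, so the Au³⁺/Au couple is the cathode and Ni²⁺/Ni is the anode.
E°cell = +1.49 − (−0.25) = +1.74 V; balancing electrons gives n = 6.
ΔG° = −nFE°cell = −(6)(96485)(+1.74) J/mol = −1007 kJ/mol.

−1007 kJ/mol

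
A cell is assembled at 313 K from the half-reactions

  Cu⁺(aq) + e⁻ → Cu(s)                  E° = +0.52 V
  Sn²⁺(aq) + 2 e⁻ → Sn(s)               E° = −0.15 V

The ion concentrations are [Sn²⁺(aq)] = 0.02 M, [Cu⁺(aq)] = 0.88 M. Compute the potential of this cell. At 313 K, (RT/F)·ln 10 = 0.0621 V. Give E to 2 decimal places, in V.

Cu⁺/Cu is reduced (cathode, E° = +0.52 V) and Sn²⁺/Sn is oxidized (anode).
E°cell = E°cat − E°an = +0.52 − (−0.15) = +0.67 V; n = 2.
The balanced reaction is 2 Cu⁺(aq) + Sn(s) → 2 Cu(s) + Sn²⁺(aq), so Q = [Sn²⁺(aq)] / [Cu⁺(aq)]^2 = 0.0258 and log Q = −1.588.
By the Nernst equation, E = +0.67 − (0.0621/2)·(−1.588) = +0.72 V.

+0.72 V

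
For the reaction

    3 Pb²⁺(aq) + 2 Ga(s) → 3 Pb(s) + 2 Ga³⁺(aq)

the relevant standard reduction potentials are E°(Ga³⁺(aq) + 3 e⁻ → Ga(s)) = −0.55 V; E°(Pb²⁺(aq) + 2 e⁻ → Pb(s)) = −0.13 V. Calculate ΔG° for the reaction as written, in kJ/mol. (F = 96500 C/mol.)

In the reaction as written Pb²⁺(aq) is reduced, so the Pb²⁺/Pb couple is the cathode and Ga³⁺/Ga is the anode.
E°cell = −0.13 − (−0.55) = +0.42 V; balancing electrons gives n = 6.
ΔG° = −nFE°cell = −(6)(96500)(+0.42) J/mol = −243 kJ/mol.

−243 kJ/mol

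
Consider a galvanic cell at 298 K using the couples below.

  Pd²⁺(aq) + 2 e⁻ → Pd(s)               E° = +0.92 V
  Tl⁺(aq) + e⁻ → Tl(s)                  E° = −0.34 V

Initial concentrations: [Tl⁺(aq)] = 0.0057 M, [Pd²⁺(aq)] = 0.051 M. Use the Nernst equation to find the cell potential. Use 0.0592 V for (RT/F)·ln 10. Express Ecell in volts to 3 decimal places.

+1.355 V

Since E°(Pd²⁺/Pd) > E°(Tl⁺/Tl), Pd²⁺/Pd serves as the cathode.
E°cell = E°cat − E°an = +0.92 − (−0.34) = +1.26 V; n = 2.
Balancing gives Pd²⁺(aq) + 2 Tl(s) → Pd(s) + 2 Tl⁺(aq); hence Q = [Tl⁺(aq)]^2 / [Pd²⁺(aq)] = 0.000637 (log Q = −3.196).
By the Nernst equation, E = +1.26 − (0.0592/2)·(−3.196) = +1.355 V.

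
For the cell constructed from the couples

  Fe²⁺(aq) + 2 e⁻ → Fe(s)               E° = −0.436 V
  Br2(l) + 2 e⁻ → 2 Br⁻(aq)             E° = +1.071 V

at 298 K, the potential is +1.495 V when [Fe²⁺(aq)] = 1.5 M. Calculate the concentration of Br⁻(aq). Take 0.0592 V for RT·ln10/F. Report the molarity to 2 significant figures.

1.3 M

With Br₂/Br⁻ at the cathode and Fe²⁺/Fe at the anode, E°cell = +1.071 − (−0.436) = +1.507 V (n = 2).
From the Nernst equation, log Q = n(E° − E)/0.0592 = 2·(+1.507 − (+1.495))/0.0592 = 0.405.
Balancing electrons gives Br2(l) + Fe(s) → 2 Br⁻(aq) + Fe²⁺(aq); thus Q = [Br⁻(aq)]^2·[Fe²⁺(aq)].
Isolating [Br⁻(aq)] in Q = 10^{0.405} yields log [Br⁻(aq)] = 0.114, i.e. 1.3 M.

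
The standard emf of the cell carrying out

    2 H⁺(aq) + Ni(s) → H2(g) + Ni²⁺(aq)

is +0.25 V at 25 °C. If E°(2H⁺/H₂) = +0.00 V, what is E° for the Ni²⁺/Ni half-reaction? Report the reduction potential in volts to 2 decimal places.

−0.25 V

In the reaction as written the 2H⁺/H₂ couple is reduced (cathode) and Ni²⁺/Ni is oxidized (anode), so E°cell = E°(2H⁺/H₂) − E°(Ni²⁺/Ni).
E°(Ni²⁺/Ni) = E°(cathode) − E°cell = +0.00 − (+0.25) = −0.25 V.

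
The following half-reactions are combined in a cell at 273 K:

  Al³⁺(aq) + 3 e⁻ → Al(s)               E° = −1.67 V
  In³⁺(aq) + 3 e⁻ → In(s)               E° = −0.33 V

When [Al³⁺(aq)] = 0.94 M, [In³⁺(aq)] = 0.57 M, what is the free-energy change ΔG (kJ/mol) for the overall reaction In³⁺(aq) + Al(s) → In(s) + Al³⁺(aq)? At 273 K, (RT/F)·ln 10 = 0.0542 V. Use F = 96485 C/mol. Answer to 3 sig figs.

−387 kJ/mol

With In³⁺/In reduced at the cathode, E°cell = −0.33 − (−1.67) = +1.34 V and n = 3.
The reaction quotient is [Al³⁺(aq)] / [In³⁺(aq)] = 1.65; by Nernst, E = +1.34 − (0.0542/3)(0.217) = +1.3361 V.
Then ΔG = −nFE = −3 × 96485 × +1.3361 J/mol = −387 kJ/mol.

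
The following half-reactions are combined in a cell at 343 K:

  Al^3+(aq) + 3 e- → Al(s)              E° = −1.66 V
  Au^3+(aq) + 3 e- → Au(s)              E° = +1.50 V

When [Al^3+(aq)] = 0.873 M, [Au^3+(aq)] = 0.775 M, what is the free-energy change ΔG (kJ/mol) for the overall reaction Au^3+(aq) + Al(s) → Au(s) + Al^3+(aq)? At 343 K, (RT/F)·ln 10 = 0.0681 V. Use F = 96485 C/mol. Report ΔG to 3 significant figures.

−914 kJ/mol

E°cell = +1.50 − (−1.66) = +3.16 V; the balanced reaction transfers n = 3 electrons.
Q = [Al^3+(aq)] / [Au^3+(aq)] = 1.13, so log Q = 0.052 and E = +3.16 − (0.0681/3)(0.052) = +3.1588 V.
Then ΔG = −nFE = −3 × 96485 × +3.1588 J/mol = −914 kJ/mol.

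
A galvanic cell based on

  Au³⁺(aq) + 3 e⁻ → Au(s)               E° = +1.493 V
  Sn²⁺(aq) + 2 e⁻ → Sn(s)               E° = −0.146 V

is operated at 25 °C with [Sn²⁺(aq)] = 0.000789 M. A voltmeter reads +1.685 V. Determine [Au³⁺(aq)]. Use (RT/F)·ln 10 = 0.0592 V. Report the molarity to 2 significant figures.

Au³⁺/Au is the cathode (higher E°); E°cell = +1.493 − (−0.146) = +1.639 V with n = 6.
From the Nernst equation, log Q = n(E° − E)/0.0592 = 6·(+1.639 − (+1.685))/0.0592 = −4.662.
For 2 Au³⁺(aq) + 3 Sn(s) → 2 Au(s) + 3 Sn²⁺(aq), the reaction quotient is Q = [Sn²⁺(aq)]^3 / [Au³⁺(aq)]^2.
Isolating [Au³⁺(aq)] in Q = 10^{−4.662} yields log [Au³⁺(aq)] = −2.323, i.e. 0.0048 M.

0.0048 M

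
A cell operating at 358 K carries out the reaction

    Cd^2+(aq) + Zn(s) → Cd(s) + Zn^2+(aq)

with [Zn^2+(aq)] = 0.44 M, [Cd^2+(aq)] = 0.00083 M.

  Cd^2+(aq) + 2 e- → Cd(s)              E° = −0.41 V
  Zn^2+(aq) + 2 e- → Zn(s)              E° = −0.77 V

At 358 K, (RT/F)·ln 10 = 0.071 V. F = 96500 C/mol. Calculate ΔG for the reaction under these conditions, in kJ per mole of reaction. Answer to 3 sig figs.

E°cell = −0.41 − (−0.77) = +0.36 V; the balanced reaction transfers n = 2 electrons.
The reaction quotient is [Zn^2+(aq)] / [Cd^2+(aq)] = 530; by Nernst, E = +0.36 − (0.071/2)(2.724) = +0.2633 V.
Finally ΔG = −nFE = −(2)(96500 C/mol)(+0.2633 V) = −50.8 kJ/mol.

−50.8 kJ/mol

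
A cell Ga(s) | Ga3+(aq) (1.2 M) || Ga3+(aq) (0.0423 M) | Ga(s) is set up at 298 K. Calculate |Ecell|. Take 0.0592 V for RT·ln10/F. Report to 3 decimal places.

0.029 V

For a concentration cell E°cell = 0, since both electrodes use the same couple.
The compartment with the higher Ga3+(aq) concentration (1.2 M) acts as the cathode; ions are reduced there and produced at the dilute (0.0423 M) anode.
With n = 3, Ecell = −(0.0592/3)·log([dilute]/[conc]) = −(0.0592/3)·log(0.0423/1.2) = +0.029 V.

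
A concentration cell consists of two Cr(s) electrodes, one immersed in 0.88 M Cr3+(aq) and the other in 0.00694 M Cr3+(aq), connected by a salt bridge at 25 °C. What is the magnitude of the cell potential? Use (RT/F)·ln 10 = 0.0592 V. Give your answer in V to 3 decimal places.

0.042 V

For a concentration cell E°cell = 0, since both electrodes use the same couple.
The compartment with the higher Cr3+(aq) concentration (0.88 M) acts as the cathode; ions are reduced there and produced at the dilute (0.00694 M) anode.
With n = 3, Ecell = −(0.0592/3)·log([dilute]/[conc]) = −(0.0592/3)·log(0.00694/0.88) = +0.042 V.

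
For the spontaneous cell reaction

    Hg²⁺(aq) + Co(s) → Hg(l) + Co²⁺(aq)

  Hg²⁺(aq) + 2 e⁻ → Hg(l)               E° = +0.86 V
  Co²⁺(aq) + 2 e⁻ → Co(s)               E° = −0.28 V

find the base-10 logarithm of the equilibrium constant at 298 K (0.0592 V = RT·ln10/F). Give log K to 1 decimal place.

The Hg²⁺/Hg couple is reduced (cathode); E°cell = +0.86 − (−0.28) = +1.14 V with n = 2.
At equilibrium E = 0, so log K = nE°cell / 0.0592 = (2)(+1.14) / 0.0592 = 38.5.

log K = 38.5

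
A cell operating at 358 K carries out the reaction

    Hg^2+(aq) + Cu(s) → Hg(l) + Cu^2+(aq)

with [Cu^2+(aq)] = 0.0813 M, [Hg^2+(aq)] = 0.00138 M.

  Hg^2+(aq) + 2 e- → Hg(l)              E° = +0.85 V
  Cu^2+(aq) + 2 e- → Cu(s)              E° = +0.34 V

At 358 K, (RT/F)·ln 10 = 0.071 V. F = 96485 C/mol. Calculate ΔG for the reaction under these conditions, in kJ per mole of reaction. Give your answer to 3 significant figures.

−86.3 kJ/mol

With Hg²⁺/Hg reduced at the cathode, E°cell = +0.85 − (+0.34) = +0.51 V and n = 2.
Here Q = [Cu^2+(aq)] / [Hg^2+(aq)] = 58.9 (log Q = 1.770), giving E = +0.51 − (0.071/2)·(1.770) = +0.4472 V.
ΔG = −nFE = −(2)(96485)(+0.4472) J/mol = −86.3 kJ/mol.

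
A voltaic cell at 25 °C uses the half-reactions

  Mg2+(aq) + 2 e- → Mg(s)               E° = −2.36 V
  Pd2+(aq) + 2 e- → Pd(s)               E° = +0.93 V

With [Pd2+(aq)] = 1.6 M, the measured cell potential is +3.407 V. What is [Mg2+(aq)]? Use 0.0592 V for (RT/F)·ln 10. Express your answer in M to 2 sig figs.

0.00018 M

The Pd²⁺/Pd couple has the larger reduction potential, so it is the cathode: E°cell = +0.93 − (−2.36) = +3.29 V and n = 2.
From the Nernst equation, log Q = n(E° − E)/0.0592 = 2·(+3.29 − (+3.407))/0.0592 = −3.953.
The balanced reaction is Pd2+(aq) + Mg(s) → Pd(s) + Mg2+(aq), so Q = [Mg2+(aq)] / [Pd2+(aq)].
Substituting the known concentrations and solving, log [Mg2+(aq)] = −3.749 and [Mg2+(aq)] = 0.00018 M.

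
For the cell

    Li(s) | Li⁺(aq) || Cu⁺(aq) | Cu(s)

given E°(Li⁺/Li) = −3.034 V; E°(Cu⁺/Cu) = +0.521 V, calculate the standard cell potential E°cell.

+3.555 V

By convention the left-hand electrode in cell notation is the anode (oxidation) and the right-hand electrode is the cathode (reduction).
E°cell = E°(right) − E°(left) = +0.521 − (−3.034) = +3.555 V.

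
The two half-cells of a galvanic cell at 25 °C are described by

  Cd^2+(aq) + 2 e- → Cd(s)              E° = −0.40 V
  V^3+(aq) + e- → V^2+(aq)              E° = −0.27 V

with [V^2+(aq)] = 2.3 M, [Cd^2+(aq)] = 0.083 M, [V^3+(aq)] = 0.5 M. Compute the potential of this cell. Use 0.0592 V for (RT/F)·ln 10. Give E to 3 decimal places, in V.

+0.123 V

Since E°(V³⁺/V²⁺) > E°(Cd²⁺/Cd), V³⁺/V²⁺ serves as the cathode.
E°cell = −0.27 − (−0.40) = +0.13 V, with n = 2 electrons transferred.
For the overall reaction 2 V^3+(aq) + Cd(s) → 2 V^2+(aq) + Cd^2+(aq), Q = ([V^2+(aq)]^2·[Cd^2+(aq)]) / [V^3+(aq)]^2 = 1.76, giving log Q = 0.245.
E = E° − (0.0592/n)·log Q = +0.13 − (0.0592/2)(0.245) = +0.123 V.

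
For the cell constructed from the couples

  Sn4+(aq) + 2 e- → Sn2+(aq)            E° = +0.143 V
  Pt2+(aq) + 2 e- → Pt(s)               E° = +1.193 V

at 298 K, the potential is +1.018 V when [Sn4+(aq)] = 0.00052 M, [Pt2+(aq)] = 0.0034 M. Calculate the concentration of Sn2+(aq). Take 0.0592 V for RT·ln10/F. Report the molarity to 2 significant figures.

0.013 M

Pt²⁺/Pt is the cathode (higher E°); E°cell = +1.193 − (+0.143) = +1.050 V with n = 2.
From the Nernst equation, log Q = n(E° − E)/0.0592 = 2·(+1.050 − (+1.018))/0.0592 = 1.081.
Balancing electrons gives Pt2+(aq) + Sn2+(aq) → Pt(s) + Sn4+(aq); thus Q = [Sn4+(aq)] / ([Pt2+(aq)]·[Sn2+(aq)]).
Substituting the known concentrations and solving, log [Sn2+(aq)] = −1.896 and [Sn2+(aq)] = 0.013 M.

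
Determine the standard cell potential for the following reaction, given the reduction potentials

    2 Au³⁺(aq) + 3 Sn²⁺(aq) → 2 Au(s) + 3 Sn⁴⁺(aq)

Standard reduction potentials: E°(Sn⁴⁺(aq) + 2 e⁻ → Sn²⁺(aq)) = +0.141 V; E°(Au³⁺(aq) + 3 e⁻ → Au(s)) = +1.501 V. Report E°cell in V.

+1.360 V

Au³⁺(aq) gains electrons, so the Au³⁺/Au couple is the cathode; the Sn⁴⁺/Sn²⁺ couple is the anode.
E°cell = E°(cathode) − E°(anode) = +1.501 − (+0.141) = +1.360 V.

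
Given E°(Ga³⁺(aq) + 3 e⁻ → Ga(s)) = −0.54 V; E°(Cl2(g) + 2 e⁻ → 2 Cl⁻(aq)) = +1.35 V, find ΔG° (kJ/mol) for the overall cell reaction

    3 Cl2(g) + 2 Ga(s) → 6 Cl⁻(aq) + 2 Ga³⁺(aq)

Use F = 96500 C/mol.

In the reaction as written Cl2(g) is reduced, so the Cl₂/Cl⁻ couple is the cathode and Ga³⁺/Ga is the anode.
E°cell = +1.35 − (−0.54) = +1.89 V; balancing electrons gives n = 6.
ΔG° = −nFE°cell = −(6)(96500)(+1.89) J/mol = −1094 kJ/mol.

−1094 kJ/mol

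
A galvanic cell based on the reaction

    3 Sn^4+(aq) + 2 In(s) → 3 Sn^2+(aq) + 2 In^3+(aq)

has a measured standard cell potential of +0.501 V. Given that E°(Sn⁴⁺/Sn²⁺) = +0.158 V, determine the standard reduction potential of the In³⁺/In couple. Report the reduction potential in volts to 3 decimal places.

In the reaction as written the Sn⁴⁺/Sn²⁺ couple is reduced (cathode) and In³⁺/In is oxidized (anode), so E°cell = E°(Sn⁴⁺/Sn²⁺) − E°(In³⁺/In).
E°(In³⁺/In) = E°(cathode) − E°cell = +0.158 − (+0.501) = −0.343 V.

−0.343 V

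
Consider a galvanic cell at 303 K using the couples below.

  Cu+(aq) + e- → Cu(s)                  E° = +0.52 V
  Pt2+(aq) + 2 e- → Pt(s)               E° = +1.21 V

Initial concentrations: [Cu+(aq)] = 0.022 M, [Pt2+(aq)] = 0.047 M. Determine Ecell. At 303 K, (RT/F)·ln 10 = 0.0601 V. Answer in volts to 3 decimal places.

Pt²⁺/Pt is reduced (cathode, E° = +1.21 V) and Cu⁺/Cu is oxidized (anode).
E°cell = E°cat − E°an = +1.21 − (+0.52) = +0.69 V; n = 2.
Balancing gives Pt2+(aq) + 2 Cu(s) → Pt(s) + 2 Cu+(aq); hence Q = [Cu+(aq)]^2 / [Pt2+(aq)] = 0.0103 (log Q = −1.987).
By the Nernst equation, E = +0.69 − (0.0601/2)·(−1.987) = +0.750 V.

+0.750 V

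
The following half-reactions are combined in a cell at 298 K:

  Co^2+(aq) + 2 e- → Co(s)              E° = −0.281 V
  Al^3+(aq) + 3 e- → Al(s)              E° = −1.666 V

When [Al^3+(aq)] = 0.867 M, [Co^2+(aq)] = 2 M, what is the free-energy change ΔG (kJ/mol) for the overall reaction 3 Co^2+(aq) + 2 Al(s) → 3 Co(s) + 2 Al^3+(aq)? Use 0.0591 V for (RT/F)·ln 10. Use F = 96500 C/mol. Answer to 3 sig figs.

−808 kJ/mol

E°cell = −0.281 − (−1.666) = +1.385 V; the balanced reaction transfers n = 6 electrons.
Q = [Al^3+(aq)]^2 / [Co^2+(aq)]^3 = 0.094, so log Q = −1.027 and E = +1.385 − (0.0591/6)(−1.027) = +1.3951 V.
Finally ΔG = −nFE = −(6)(96500 C/mol)(+1.3951 V) = −808 kJ/mol.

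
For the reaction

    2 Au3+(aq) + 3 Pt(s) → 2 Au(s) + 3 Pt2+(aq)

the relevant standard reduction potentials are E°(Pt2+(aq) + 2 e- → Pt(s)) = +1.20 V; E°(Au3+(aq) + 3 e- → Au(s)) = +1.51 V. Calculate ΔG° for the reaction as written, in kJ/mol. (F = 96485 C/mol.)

−179 kJ/mol

In the reaction as written Au3+(aq) is reduced, so the Au³⁺/Au couple is the cathode and Pt²⁺/Pt is the anode.
E°cell = +1.51 − (+1.20) = +0.31 V; balancing electrons gives n = 6.
ΔG° = −nFE°cell = −(6)(96485)(+0.31) J/mol = −179 kJ/mol.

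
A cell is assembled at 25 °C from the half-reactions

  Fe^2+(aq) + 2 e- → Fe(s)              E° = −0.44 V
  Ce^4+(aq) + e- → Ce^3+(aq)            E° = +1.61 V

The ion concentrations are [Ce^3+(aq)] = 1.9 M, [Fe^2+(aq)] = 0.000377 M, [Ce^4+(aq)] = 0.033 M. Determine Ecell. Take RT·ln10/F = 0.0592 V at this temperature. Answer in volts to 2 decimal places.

Since E°(Ce⁴⁺/Ce³⁺) > E°(Fe²⁺/Fe), Ce⁴⁺/Ce³⁺ serves as the cathode.
The standard potential is +1.61 − (−0.44) = +2.05 V and the balanced reaction transfers n = 2 electrons.
The balanced reaction is 2 Ce^4+(aq) + Fe(s) → 2 Ce^3+(aq) + Fe^2+(aq), so Q = ([Ce^3+(aq)]^2·[Fe^2+(aq)]) / [Ce^4+(aq)]^2 = 1.25 and log Q = 0.097.
Applying E = E° − (RT ln10/nF)·log Q gives +2.05 − (0.0592/2)(0.097) = +2.05 V.

+2.05 V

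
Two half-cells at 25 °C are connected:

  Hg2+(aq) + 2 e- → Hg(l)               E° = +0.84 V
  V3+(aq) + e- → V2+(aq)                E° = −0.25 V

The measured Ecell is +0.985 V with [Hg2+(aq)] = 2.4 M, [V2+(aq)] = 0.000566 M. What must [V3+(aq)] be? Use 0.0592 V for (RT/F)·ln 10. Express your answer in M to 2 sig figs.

The Hg²⁺/Hg couple has the larger reduction potential, so it is the cathode: E°cell = +0.84 − (−0.25) = +1.09 V and n = 2.
Since E = E° − (0.0592/n)·log Q, log Q = n(E° − E)/0.0592 = 3.547.
Balancing electrons gives Hg2+(aq) + 2 V2+(aq) → Hg(l) + 2 V3+(aq); thus Q = [V3+(aq)]^2 / ([Hg2+(aq)]·[V2+(aq)]^2).
Substituting the known concentrations and solving, log [V3+(aq)] = −1.284 and [V3+(aq)] = 0.052 M.

0.052 M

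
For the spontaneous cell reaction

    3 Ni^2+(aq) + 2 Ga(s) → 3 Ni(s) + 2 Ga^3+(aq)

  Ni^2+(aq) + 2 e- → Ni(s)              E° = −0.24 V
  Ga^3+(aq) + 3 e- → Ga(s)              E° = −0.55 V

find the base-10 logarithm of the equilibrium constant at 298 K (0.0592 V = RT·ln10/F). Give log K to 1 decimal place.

The Ni²⁺/Ni couple is reduced (cathode); E°cell = −0.24 − (−0.55) = +0.31 V with n = 6.
At equilibrium E = 0, so log K = nE°cell / 0.0592 = (6)(+0.31) / 0.0592 = 31.4.

log K = 31.4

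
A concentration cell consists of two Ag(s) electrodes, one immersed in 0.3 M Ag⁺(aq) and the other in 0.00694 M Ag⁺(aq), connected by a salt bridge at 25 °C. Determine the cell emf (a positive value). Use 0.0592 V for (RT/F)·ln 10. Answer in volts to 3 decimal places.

0.097 V

For a concentration cell E°cell = 0, since both electrodes use the same couple.
The compartment with the higher Ag⁺(aq) concentration (0.3 M) acts as the cathode; ions are reduced there and produced at the dilute (0.00694 M) anode.
With n = 1, Ecell = −(0.0592/1)·log([dilute]/[conc]) = −(0.0592/1)·log(0.00694/0.3) = +0.097 V.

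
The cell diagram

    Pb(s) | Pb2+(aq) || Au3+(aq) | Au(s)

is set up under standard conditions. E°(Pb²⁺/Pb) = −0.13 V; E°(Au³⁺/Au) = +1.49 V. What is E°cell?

By convention the left-hand electrode in cell notation is the anode (oxidation) and the right-hand electrode is the cathode (reduction).
E°cell = E°(right) − E°(left) = +1.49 − (−0.13) = +1.62 V.

+1.62 V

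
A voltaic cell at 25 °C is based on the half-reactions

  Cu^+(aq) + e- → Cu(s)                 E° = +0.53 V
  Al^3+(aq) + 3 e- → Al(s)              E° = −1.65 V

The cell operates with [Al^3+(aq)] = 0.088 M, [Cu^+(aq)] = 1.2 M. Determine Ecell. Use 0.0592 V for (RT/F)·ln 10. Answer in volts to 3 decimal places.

Cu⁺/Cu is reduced (cathode, E° = +0.53 V) and Al³⁺/Al is oxidized (anode).
The standard potential is +0.53 − (−1.65) = +2.18 V and the balanced reaction transfers n = 3 electrons.
The balanced reaction is 3 Cu^+(aq) + Al(s) → 3 Cu(s) + Al^3+(aq), so Q = [Al^3+(aq)] / [Cu^+(aq)]^3 = 0.0509 and log Q = −1.293.
E = E° − (0.0592/n)·log Q = +2.18 − (0.0592/3)(−1.293) = +2.206 V.

+2.206 V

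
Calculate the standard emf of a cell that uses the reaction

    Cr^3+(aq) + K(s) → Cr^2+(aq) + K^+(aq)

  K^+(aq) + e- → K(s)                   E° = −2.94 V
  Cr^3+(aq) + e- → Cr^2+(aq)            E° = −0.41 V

+2.53 V

Cr^3+(aq) gains electrons, so the Cr³⁺/Cr²⁺ couple is the cathode; the K⁺/K couple is the anode.
E°cell = E°(cathode) − E°(anode) = −0.41 − (−2.94) = +2.53 V.
The positive value indicates the reaction is spontaneous as written.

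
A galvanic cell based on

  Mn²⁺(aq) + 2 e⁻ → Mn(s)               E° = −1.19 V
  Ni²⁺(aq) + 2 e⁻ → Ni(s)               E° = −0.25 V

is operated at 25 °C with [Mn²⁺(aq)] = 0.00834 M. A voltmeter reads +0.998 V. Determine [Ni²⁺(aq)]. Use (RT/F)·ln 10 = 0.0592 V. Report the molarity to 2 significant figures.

With Ni²⁺/Ni at the cathode and Mn²⁺/Mn at the anode, E°cell = −0.25 − (−1.19) = +0.94 V (n = 2).
Since E = E° − (0.0592/n)·log Q, log Q = n(E° − E)/0.0592 = −1.959.
The balanced reaction is Ni²⁺(aq) + Mn(s) → Ni(s) + Mn²⁺(aq), so Q = [Mn²⁺(aq)] / [Ni²⁺(aq)].
Substituting the known concentrations and solving, log [Ni²⁺(aq)] = −0.120 and [Ni²⁺(aq)] = 0.76 M.

0.76 M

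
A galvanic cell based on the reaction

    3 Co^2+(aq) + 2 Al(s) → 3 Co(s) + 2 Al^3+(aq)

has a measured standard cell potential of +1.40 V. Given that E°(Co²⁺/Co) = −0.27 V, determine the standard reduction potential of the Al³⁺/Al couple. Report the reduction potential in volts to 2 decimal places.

−1.67 V

In the reaction as written the Co²⁺/Co couple is reduced (cathode) and Al³⁺/Al is oxidized (anode), so E°cell = E°(Co²⁺/Co) − E°(Al³⁺/Al).
E°(Al³⁺/Al) = E°(cathode) − E°cell = −0.27 − (+1.40) = −1.67 V.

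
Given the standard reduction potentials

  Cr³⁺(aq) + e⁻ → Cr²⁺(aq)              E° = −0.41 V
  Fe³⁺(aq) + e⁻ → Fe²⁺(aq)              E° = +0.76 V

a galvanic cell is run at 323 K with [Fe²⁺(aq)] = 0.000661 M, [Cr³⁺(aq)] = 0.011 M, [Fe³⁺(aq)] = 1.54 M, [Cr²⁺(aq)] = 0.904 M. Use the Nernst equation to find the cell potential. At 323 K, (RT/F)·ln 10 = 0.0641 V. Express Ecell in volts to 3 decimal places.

+1.509 V

Fe³⁺/Fe²⁺ is reduced (cathode, E° = +0.76 V) and Cr³⁺/Cr²⁺ is oxidized (anode).
E°cell = +0.76 − (−0.41) = +1.17 V, with n = 1 electron transferred.
The balanced reaction is Fe³⁺(aq) + Cr²⁺(aq) → Fe²⁺(aq) + Cr³⁺(aq), so Q = ([Fe²⁺(aq)]·[Cr³⁺(aq)]) / ([Fe³⁺(aq)]·[Cr²⁺(aq)]) = 5.22×10^−6 and log Q = −5.282.
Applying E = E° − (RT ln10/nF)·log Q gives +1.17 − (0.0641/1)(−5.282) = +1.509 V.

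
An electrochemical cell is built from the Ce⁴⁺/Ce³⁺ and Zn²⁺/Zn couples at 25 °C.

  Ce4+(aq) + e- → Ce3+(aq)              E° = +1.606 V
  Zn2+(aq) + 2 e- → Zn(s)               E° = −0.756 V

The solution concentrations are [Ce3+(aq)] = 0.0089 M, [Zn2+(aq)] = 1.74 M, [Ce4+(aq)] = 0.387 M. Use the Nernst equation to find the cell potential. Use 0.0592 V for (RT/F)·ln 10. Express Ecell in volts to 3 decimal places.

The Ce⁴⁺/Ce³⁺ couple has the more positive E°, so it is the cathode; Zn²⁺/Zn is the anode.
E°cell = E°cat − E°an = +1.606 − (−0.756) = +2.362 V; n = 2.
Balancing gives 2 Ce4+(aq) + Zn(s) → 2 Ce3+(aq) + Zn2+(aq); hence Q = ([Ce3+(aq)]^2·[Zn2+(aq)]) / [Ce4+(aq)]^2 = 0.00092 (log Q = −3.036).
By the Nernst equation, E = +2.362 − (0.0592/2)·(−3.036) = +2.452 V.

+2.452 V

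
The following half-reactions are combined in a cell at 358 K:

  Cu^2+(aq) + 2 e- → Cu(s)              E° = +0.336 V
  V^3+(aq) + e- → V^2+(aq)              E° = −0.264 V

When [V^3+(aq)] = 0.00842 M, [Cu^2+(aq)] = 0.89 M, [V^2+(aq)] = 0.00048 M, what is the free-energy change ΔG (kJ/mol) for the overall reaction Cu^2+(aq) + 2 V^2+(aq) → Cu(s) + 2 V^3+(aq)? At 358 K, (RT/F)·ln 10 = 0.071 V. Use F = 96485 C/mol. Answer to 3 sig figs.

With Cu²⁺/Cu reduced at the cathode, E°cell = +0.336 − (−0.264) = +0.600 V and n = 2.
Q = [V^3+(aq)]^2 / ([Cu^2+(aq)]·[V^2+(aq)]^2) = 346, so log Q = 2.539 and E = +0.600 − (0.071/2)(2.539) = +0.5099 V.
ΔG = −nFE = −(2)(96485)(+0.5099) J/mol = −98.4 kJ/mol.

−98.4 kJ/mol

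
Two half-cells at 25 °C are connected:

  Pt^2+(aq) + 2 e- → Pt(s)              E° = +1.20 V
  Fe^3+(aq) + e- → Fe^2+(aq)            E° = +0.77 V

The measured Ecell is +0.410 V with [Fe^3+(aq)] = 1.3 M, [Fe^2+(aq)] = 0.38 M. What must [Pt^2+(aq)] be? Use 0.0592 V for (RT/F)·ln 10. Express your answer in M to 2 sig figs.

The Pt²⁺/Pt couple has the larger reduction potential, so it is the cathode: E°cell = +1.20 − (+0.77) = +0.43 V and n = 2.
Rearranging E = E° − (0.0592/n)·log Q gives log Q = 2(+0.43 − (+0.410))/0.0592 = 0.676.
Balancing electrons gives Pt^2+(aq) + 2 Fe^2+(aq) → Pt(s) + 2 Fe^3+(aq); thus Q = [Fe^3+(aq)]^2 / ([Pt^2+(aq)]·[Fe^2+(aq)]^2).
Solving for the unknown gives log [Pt^2+(aq)] = 0.392, so [Pt^2+(aq)] ≈ 2.5 M.

2.5 M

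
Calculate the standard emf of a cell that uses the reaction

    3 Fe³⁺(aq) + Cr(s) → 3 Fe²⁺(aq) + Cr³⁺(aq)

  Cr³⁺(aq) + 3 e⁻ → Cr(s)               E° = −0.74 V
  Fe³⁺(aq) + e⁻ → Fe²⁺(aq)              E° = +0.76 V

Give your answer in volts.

+1.50 V

In the reaction as written, Fe³⁺(aq) is reduced (cathode) and Cr³⁺(aq) is produced by oxidation at the anode.
E°cell = E°(cathode) − E°(anode) = +0.76 − (−0.74) = +1.50 V.
The positive value indicates the reaction is spontaneous as written.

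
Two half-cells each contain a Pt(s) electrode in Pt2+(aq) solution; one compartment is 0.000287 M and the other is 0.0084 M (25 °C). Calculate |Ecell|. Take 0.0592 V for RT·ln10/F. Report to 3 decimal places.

For a concentration cell E°cell = 0, since both electrodes use the same couple.
The compartment with the higher Pt2+(aq) concentration (0.0084 M) acts as the cathode; ions are reduced there and produced at the dilute (0.000287 M) anode.
With n = 2, Ecell = −(0.0592/2)·log([dilute]/[conc]) = −(0.0592/2)·log(0.000287/0.0084) = +0.043 V.

0.043 V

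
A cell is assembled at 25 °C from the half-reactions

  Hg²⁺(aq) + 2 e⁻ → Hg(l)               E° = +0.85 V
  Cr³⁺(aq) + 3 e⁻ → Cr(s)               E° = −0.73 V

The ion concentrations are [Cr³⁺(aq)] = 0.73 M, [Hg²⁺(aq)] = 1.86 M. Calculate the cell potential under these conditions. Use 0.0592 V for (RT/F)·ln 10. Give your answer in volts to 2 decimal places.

+1.59 V

The Hg²⁺/Hg couple has the more positive E°, so it is the cathode; Cr³⁺/Cr is the anode.
E°cell = E°cat − E°an = +0.85 − (−0.73) = +1.58 V; n = 6.
Balancing gives 3 Hg²⁺(aq) + 2 Cr(s) → 3 Hg(l) + 2 Cr³⁺(aq); hence Q = [Cr³⁺(aq)]^2 / [Hg²⁺(aq)]^3 = 0.0828 (log Q = −1.082).
By the Nernst equation, E = +1.58 − (0.0592/6)·(−1.082) = +1.59 V.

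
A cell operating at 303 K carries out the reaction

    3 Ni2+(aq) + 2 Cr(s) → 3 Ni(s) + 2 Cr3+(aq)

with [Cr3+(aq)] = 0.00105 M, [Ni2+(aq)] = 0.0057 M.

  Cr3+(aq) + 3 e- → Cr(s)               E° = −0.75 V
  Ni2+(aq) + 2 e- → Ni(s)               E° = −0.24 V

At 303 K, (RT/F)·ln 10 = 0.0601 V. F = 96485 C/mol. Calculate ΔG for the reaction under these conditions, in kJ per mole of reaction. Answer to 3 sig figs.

With Ni²⁺/Ni reduced at the cathode, E°cell = −0.24 − (−0.75) = +0.51 V and n = 6.
Q = [Cr3+(aq)]^2 / [Ni2+(aq)]^3 = 5.95, so log Q = 0.775 and E = +0.51 − (0.0601/6)(0.775) = +0.5022 V.
Then ΔG = −nFE = −6 × 96485 × +0.5022 J/mol = −291 kJ/mol.

−291 kJ/mol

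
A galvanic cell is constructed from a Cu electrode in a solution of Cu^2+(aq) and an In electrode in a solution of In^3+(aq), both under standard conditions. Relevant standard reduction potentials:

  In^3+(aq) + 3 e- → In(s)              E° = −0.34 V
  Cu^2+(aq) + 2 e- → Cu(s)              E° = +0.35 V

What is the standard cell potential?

+0.69 V

Of the two couples in this cell, the one with the more positive reduction potential is reduced at the cathode: here that is Cu²⁺/Cu (+0.35 V); In³⁺/In (−0.34 V) is the anode.
E°cell = E°(cathode) − E°(anode) = +0.35 − (−0.34) = +0.69 V.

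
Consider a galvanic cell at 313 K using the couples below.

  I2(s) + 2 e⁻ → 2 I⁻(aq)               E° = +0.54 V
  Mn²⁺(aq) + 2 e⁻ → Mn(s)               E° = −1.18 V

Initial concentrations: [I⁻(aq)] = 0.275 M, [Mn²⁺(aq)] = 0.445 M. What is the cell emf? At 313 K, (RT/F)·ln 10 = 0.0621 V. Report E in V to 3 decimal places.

+1.766 V

Since E°(I₂/I⁻) > E°(Mn²⁺/Mn), I₂/I⁻ serves as the cathode.
E°cell = E°cat − E°an = +0.54 − (−1.18) = +1.72 V; n = 2.
For the overall reaction I2(s) + Mn(s) → 2 I⁻(aq) + Mn²⁺(aq), Q = [I⁻(aq)]^2·[Mn²⁺(aq)] = 0.0337, giving log Q = −1.473.
E = E° − (0.0621/n)·log Q = +1.72 − (0.0621/2)(−1.473) = +1.766 V.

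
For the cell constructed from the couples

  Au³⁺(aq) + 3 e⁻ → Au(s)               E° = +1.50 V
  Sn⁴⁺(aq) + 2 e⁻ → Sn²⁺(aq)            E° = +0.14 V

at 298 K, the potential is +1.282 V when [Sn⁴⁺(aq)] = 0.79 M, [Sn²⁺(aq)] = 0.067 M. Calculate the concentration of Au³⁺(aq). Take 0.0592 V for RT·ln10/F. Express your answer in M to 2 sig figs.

Au³⁺/Au is the cathode (higher E°); E°cell = +1.50 − (+0.14) = +1.36 V with n = 6.
Rearranging E = E° − (0.0592/n)·log Q gives log Q = 6(+1.36 − (+1.282))/0.0592 = 7.905.
The balanced reaction is 2 Au³⁺(aq) + 3 Sn²⁺(aq) → 2 Au(s) + 3 Sn⁴⁺(aq), so Q = [Sn⁴⁺(aq)]^3 / ([Au³⁺(aq)]^2·[Sn²⁺(aq)]^3).
Solving for the unknown gives log [Au³⁺(aq)] = −2.345, so [Au³⁺(aq)] ≈ 0.0045 M.

0.0045 M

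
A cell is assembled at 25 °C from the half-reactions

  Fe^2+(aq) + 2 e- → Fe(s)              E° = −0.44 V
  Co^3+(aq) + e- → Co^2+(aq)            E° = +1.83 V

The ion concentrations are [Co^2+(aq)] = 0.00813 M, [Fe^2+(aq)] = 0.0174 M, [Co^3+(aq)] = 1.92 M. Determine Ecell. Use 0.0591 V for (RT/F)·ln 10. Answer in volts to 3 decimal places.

+2.462 V

The Co³⁺/Co²⁺ couple has the more positive E°, so it is the cathode; Fe²⁺/Fe is the anode.
The standard potential is +1.83 − (−0.44) = +2.27 V and the balanced reaction transfers n = 2 electrons.
The balanced reaction is 2 Co^3+(aq) + Fe(s) → 2 Co^2+(aq) + Fe^2+(aq), so Q = ([Co^2+(aq)]^2·[Fe^2+(aq)]) / [Co^3+(aq)]^2 = 3.12×10^−7 and log Q = −6.506.
Applying E = E° − (RT ln10/nF)·log Q gives +2.27 − (0.0591/2)(−6.506) = +2.462 V.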